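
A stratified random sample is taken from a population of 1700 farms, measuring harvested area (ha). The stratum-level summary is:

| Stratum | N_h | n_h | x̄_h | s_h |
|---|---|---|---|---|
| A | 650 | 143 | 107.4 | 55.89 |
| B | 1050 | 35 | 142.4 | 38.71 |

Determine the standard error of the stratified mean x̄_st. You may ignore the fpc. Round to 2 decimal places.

V̂(x̄_st) = Σ W_h² s_h²/n_h, with W_h = N_h/N and N = 1700:
  stratum A: (650/1700)²·55.89²/143 = 3.19346
  stratum B: (1050/1700)²·38.71²/35 = 16.3327
V̂(x̄_st) = 19.5262
SE(x̄_st) = √19.5262 = 4.41885

SE(x̄_st) ≈ 4.42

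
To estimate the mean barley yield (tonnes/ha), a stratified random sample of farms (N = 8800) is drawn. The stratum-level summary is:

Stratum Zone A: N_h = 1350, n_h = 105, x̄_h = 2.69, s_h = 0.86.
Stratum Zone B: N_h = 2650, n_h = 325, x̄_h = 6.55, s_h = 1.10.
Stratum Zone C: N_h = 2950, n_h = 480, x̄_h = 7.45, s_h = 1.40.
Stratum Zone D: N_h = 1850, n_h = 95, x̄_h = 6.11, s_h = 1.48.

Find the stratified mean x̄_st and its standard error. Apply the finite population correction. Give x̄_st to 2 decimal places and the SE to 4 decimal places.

x̄_st = Σ W_h x̄_h = (1350·2.69 + 2650·6.55 + 2950·7.45 + 1850·6.11)/8800 = 6.16705
V̂(x̄_st) = Σ W_h² (1 − n_h/N_h) s_h²/n_h, with W_h = N_h/N and N = 8800:
  stratum Zone A: (1350/8800)²·(1 − 105/1350)·0.86²/105 = 0.000152878
  stratum Zone B: (2650/8800)²·(1 − 325/2650)·1.10²/325 = 0.000296214
  stratum Zone C: (2950/8800)²·(1 − 480/2950)·1.40²/480 = 0.00038421
  stratum Zone D: (1850/8800)²·(1 − 95/1850)·1.48²/95 = 0.000966681
V̂(x̄_st) = 0.00179998
SE(x̄_st) = √0.00179998 = 0.0424262

x̄_st ≈ 6.17, SE ≈ 0.0424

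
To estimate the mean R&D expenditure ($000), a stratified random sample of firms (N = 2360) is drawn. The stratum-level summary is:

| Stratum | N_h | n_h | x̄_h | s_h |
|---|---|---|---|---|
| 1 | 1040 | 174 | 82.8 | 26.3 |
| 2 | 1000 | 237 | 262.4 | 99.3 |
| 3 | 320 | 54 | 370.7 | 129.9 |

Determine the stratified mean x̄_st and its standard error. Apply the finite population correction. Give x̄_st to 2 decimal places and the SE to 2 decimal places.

x̄_st ≈ 197.94, SE ≈ 3.33

x̄_st = Σ W_h x̄_h = (1040·82.8 + 1000·262.4 + 320·370.7)/2360 = 197.93898
V̂(x̄_st) = Σ W_h² (1 − n_h/N_h) s_h²/n_h, with W_h = N_h/N and N = 2360:
  stratum 1: (1040/2360)²·(1 − 174/1040)·26.3²/174 = 0.64282
  stratum 2: (1000/2360)²·(1 − 237/1000)·99.3²/237 = 5.69968
  stratum 3: (320/2360)²·(1 − 54/320)·129.9²/54 = 4.77565
V̂(x̄_st) = 11.1181
SE(x̄_st) = √11.1181 = 3.33439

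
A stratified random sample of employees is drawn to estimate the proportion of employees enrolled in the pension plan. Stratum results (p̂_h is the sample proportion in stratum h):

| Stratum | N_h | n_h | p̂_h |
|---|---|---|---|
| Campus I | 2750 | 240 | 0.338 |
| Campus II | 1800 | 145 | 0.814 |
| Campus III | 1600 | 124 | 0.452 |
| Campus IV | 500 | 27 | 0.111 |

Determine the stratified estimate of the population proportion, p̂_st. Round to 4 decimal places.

p̂_st ≈ 0.4772

N = 6650; stratum weights W_h = N_h/N.
p̂_st = Σ W_h p̂_h = (2750·0.338 + 1800·0.814 + 1600·0.452 + 500·0.111)/6650 = 0.47720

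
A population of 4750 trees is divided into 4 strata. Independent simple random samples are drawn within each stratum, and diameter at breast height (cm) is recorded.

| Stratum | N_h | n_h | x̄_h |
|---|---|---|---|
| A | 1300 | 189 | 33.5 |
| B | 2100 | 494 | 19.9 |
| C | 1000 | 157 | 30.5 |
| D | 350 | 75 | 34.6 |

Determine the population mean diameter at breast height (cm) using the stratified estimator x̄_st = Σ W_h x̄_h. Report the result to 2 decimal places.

N = Σ N_h = 4750. Stratum weights W_h = N_h/N.
x̄_st = (1300·33.5 + 2100·19.9 + 1000·30.5 + 350·34.6) / 4750 = 26.9368

x̄_st ≈ 26.94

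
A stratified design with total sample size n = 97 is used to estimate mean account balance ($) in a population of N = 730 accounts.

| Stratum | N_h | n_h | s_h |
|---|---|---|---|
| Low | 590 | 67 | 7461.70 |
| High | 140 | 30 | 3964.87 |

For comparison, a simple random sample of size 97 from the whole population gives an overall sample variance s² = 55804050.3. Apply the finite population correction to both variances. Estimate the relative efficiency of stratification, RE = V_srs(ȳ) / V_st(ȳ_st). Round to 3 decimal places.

RE ≈ 1.005

V̂(ȳ_st) = Σ W_h² (1 − n_h/N_h) s_h²/n_h, with W_h = N_h/N and N = 730:
  stratum Low: (590/730)²·(1 − 67/590)·7461.70²/67 = 481181
  stratum High: (140/730)²·(1 − 30/140)·3964.87²/30 = 15143
V_st = 496324
V_srs = (1 − 97/730)·55804050.3/97 = 498856
Relative efficiency = V_srs / V_st = 498856/496324 = 1.0051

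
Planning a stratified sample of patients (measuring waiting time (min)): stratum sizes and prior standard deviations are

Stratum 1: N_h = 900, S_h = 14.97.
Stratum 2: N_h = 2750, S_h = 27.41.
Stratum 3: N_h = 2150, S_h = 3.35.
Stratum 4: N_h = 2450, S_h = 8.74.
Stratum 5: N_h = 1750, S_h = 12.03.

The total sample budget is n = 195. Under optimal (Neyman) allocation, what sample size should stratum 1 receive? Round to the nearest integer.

Neyman allocation: n_h = n · N_h S_h / Σ N_i S_i, with n = 195.
  stratum 1: N_h·S_h = 900·14.97 = 13473.00
  stratum 2: N_h·S_h = 2750·27.41 = 75377.50
  stratum 3: N_h·S_h = 2150·3.35 = 7202.50
  stratum 4: N_h·S_h = 2450·8.74 = 21413.00
  stratum 5: N_h·S_h = 1750·12.03 = 21052.50
Σ N_h S_h = 138518.50
n for stratum 1 = 195·13473.00/138518.50 = 18.967 → 19

19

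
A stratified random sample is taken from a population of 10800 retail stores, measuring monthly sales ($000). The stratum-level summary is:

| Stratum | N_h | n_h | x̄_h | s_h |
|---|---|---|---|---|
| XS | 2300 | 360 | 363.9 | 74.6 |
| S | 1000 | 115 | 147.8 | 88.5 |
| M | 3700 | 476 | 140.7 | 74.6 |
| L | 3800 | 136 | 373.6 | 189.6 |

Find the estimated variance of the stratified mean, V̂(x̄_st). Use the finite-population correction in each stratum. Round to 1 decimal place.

V̂(x̄_st) ≈ 33.9

V̂(x̄_st) = Σ W_h² (1 − n_h/N_h) s_h²/n_h, with W_h = N_h/N and N = 10800:
  stratum XS: (2300/10800)²·(1 − 360/2300)·74.6²/360 = 0.591367
  stratum S: (1000/10800)²·(1 − 115/1000)·88.5²/115 = 0.516755
  stratum M: (3700/10800)²·(1 − 476/3700)·74.6²/476 = 1.19569
  stratum L: (3800/10800)²·(1 − 136/3800)·189.6²/136 = 31.5522
V̂(x̄_st) = 33.856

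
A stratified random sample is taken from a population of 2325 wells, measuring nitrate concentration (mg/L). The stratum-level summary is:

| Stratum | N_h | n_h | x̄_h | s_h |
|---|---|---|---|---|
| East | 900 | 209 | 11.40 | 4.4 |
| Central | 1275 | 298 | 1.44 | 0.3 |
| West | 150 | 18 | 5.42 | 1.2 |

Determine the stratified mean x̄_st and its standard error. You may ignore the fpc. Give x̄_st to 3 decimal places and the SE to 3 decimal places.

x̄_st ≈ 5.552, SE ≈ 0.120

x̄_st = Σ W_h x̄_h = (900·11.40 + 1275·1.44 + 150·5.42)/2325 = 5.55226
V̂(x̄_st) = Σ W_h² s_h²/n_h, with W_h = N_h/N and N = 2325:
  stratum East: (900/2325)²·4.4²/209 = 0.0138803
  stratum Central: (1275/2325)²·0.3²/298 = 9.0824e-05
  stratum West: (150/2325)²·1.2²/18 = 0.000332986
V̂(x̄_st) = 0.0143041
SE(x̄_st) = √0.0143041 = 0.1196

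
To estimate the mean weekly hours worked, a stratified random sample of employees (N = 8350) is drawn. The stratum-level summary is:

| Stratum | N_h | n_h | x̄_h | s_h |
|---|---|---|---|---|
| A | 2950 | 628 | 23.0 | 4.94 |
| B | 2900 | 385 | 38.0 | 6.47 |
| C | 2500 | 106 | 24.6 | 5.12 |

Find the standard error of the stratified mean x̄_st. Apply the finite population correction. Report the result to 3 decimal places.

SE(x̄_st) ≈ 0.191

V̂(x̄_st) = Σ W_h² (1 − n_h/N_h) s_h²/n_h, with W_h = N_h/N and N = 8350:
  stratum A: (2950/8350)²·(1 − 628/2950)·4.94²/628 = 0.00381773
  stratum B: (2900/8350)²·(1 − 385/2900)·6.47²/385 = 0.0113739
  stratum C: (2500/8350)²·(1 − 106/2500)·5.12²/106 = 0.0212288
V̂(x̄_st) = 0.0364205
SE(x̄_st) = √0.0364205 = 0.190841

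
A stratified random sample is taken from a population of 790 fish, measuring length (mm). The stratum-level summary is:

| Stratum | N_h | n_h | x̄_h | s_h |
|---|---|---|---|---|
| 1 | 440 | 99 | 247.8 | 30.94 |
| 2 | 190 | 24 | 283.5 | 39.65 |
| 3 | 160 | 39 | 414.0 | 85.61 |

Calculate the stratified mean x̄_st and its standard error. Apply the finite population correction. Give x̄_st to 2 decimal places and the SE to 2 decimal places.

x̄_st = Σ W_h x̄_h = (440·247.8 + 190·283.5 + 160·414.0)/790 = 290.04684
V̂(x̄_st) = Σ W_h² (1 − n_h/N_h) s_h²/n_h, with W_h = N_h/N and N = 790:
  stratum 1: (440/790)²·(1 − 99/440)·30.94²/99 = 2.32465
  stratum 2: (190/790)²·(1 − 24/190)·39.65²/24 = 3.31042
  stratum 3: (160/790)²·(1 − 39/160)·85.61²/39 = 5.82956
V̂(x̄_st) = 11.4646
SE(x̄_st) = √11.4646 = 3.38595

x̄_st ≈ 290.05, SE ≈ 3.39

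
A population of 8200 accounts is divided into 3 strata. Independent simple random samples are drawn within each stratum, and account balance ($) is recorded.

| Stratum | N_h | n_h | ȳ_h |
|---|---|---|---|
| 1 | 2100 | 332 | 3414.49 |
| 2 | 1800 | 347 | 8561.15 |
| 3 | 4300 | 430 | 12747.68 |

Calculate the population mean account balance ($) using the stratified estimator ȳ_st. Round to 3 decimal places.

N = Σ N_h = 8200. Stratum weights W_h = N_h/N.
ȳ_st = (2100·3414.49 + 1800·8561.15 + 4300·12747.68) / 8200 = 9438.47841

ȳ_st ≈ 9438.478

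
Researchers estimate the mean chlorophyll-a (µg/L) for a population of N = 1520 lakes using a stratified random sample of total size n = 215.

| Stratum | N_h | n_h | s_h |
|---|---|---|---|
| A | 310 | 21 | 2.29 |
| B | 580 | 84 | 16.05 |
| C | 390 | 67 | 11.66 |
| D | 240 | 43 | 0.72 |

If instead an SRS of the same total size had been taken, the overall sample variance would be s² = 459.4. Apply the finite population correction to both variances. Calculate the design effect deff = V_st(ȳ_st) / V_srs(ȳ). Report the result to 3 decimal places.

deff ≈ 0.274

V̂(ȳ_st) = Σ W_h² (1 − n_h/N_h) s_h²/n_h, with W_h = N_h/N and N = 1520:
  stratum A: (310/1520)²·(1 − 21/310)·2.29²/21 = 0.00968331
  stratum B: (580/1520)²·(1 − 84/580)·16.05²/84 = 0.38185
  stratum C: (390/1520)²·(1 − 67/390)·11.66²/67 = 0.110637
  stratum D: (240/1520)²·(1 − 43/240)·0.72²/43 = 0.00024671
V_st = 0.502418
V_srs = (1 − 215/1520)·459.4/215 = 1.83451
deff = V_st / V_srs = 0.502418/1.83451 = 0.2739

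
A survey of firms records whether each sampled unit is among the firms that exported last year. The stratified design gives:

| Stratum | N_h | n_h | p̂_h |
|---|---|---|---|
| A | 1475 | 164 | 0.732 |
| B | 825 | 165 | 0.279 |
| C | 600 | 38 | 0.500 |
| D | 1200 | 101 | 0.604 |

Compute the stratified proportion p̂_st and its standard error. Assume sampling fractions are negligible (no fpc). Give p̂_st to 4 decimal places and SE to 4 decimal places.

p̂_st ≈ 0.5694, SE ≈ 0.0236

N = 4100; stratum weights W_h = N_h/N.
p̂_st = Σ W_h p̂_h = (1475·0.732 + 825·0.279 + 600·0.500 + 1200·0.604)/4100 = 0.56943
V̂(p̂_st) = Σ W_h² p̂_h(1−p̂_h)/(n_h−1):
  stratum A: (1475/4100)²·0.732·0.268/163 = 0.000155767
  stratum B: (825/4100)²·0.279·0.721/164 = 4.96633e-05
  stratum C: (600/4100)²·0.500·0.500/37 = 0.000144702
  stratum D: (1200/4100)²·0.604·0.396/100 = 0.000204893
V̂(p̂_st) = 0.000555024; SE = √V̂ = 0.023559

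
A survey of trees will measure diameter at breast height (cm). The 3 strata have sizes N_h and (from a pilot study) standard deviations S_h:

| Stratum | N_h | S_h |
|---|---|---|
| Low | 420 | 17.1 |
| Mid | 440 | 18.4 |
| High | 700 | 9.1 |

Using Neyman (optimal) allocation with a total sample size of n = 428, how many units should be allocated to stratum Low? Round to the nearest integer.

Neyman allocation: n_h = n · N_h S_h / Σ N_i S_i, with n = 428.
  stratum Low: N_h·S_h = 420·17.1 = 7182.00
  stratum Mid: N_h·S_h = 440·18.4 = 8096.00
  stratum High: N_h·S_h = 700·9.1 = 6370.00
Σ N_h S_h = 21648.00
n for stratum Low = 428·7182.00/21648.00 = 141.994 → 142

142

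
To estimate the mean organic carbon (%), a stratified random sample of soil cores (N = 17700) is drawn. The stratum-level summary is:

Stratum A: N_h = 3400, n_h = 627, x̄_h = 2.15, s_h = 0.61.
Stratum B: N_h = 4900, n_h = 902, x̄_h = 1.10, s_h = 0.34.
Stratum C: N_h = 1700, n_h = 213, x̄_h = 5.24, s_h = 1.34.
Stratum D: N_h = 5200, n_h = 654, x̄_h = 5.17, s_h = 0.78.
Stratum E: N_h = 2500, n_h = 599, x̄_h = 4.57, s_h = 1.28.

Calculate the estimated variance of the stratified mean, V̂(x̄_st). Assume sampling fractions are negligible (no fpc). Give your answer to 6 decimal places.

V̂(x̄_st) ≈ 0.000244

V̂(x̄_st) = Σ W_h² s_h²/n_h, with W_h = N_h/N and N = 17700:
  stratum A: (3400/17700)²·0.61²/627 = 2.18979e-05
  stratum B: (4900/17700)²·0.34²/902 = 9.82193e-06
  stratum C: (1700/17700)²·1.34²/213 = 7.77645e-05
  stratum D: (5200/17700)²·0.78²/654 = 8.02919e-05
  stratum E: (2500/17700)²·1.28²/599 = 5.45666e-05
V̂(x̄_st) = 0.000244343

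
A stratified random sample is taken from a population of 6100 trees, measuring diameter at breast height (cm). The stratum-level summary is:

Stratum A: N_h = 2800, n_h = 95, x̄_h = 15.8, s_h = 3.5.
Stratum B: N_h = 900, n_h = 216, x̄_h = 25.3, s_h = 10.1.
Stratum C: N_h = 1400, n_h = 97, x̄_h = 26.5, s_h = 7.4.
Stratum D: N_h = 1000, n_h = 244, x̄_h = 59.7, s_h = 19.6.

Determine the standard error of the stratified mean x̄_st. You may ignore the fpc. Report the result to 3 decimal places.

V̂(x̄_st) = Σ W_h² s_h²/n_h, with W_h = N_h/N and N = 6100:
  stratum A: (2800/6100)²·3.5²/95 = 0.0271687
  stratum B: (900/6100)²·10.1²/216 = 0.0102805
  stratum C: (1400/6100)²·7.4²/97 = 0.0297364
  stratum D: (1000/6100)²·19.6²/244 = 0.0423119
V̂(x̄_st) = 0.109497
SE(x̄_st) = √0.109497 = 0.330904

SE(x̄_st) ≈ 0.331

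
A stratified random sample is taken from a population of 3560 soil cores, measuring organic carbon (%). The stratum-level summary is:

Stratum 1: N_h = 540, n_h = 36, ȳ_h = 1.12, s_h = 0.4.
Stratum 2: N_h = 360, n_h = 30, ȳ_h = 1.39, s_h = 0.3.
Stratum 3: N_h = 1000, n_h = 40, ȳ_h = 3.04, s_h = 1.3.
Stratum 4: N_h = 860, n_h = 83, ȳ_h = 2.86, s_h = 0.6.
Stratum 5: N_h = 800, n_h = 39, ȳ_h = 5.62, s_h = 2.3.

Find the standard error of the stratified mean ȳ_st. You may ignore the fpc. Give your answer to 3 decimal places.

V̂(ȳ_st) = Σ W_h² s_h²/n_h, with W_h = N_h/N and N = 3560:
  stratum 1: (540/3560)²·0.4²/36 = 0.00010226
  stratum 2: (360/3560)²·0.3²/30 = 3.06779e-05
  stratum 3: (1000/3560)²·1.3²/40 = 0.0033337
  stratum 4: (860/3560)²·0.6²/83 = 0.000253117
  stratum 5: (800/3560)²·2.3²/39 = 0.00684969
V̂(ȳ_st) = 0.0105694
SE(ȳ_st) = √0.0105694 = 0.102808

SE(ȳ_st) ≈ 0.103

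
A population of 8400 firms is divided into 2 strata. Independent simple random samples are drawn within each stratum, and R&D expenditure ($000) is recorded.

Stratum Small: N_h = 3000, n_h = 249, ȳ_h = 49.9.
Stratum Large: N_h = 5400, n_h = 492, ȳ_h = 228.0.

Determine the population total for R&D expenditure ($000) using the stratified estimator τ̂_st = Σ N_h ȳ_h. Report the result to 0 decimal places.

τ̂_st ≈ 1380900

τ̂_st = Σ N_h ȳ_h = 3000·49.9 + 5400·228.0 = 1380900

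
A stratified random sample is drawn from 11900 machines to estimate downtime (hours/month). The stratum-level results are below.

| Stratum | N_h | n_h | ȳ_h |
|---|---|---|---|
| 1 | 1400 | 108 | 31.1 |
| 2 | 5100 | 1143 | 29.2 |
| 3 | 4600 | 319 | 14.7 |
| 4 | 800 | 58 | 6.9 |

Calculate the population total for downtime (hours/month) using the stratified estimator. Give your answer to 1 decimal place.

τ̂_st ≈ 265600.0

τ̂_st = Σ N_h ȳ_h = 1400·31.1 + 5100·29.2 + 4600·14.7 + 800·6.9 = 265600.0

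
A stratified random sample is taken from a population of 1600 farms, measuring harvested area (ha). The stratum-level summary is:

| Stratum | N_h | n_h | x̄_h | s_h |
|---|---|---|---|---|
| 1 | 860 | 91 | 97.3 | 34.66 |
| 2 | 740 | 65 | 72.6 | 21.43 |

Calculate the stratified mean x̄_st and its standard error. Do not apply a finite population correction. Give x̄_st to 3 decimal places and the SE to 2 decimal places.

x̄_st ≈ 85.876, SE ≈ 2.31

x̄_st = Σ W_h x̄_h = (860·97.3 + 740·72.6)/1600 = 85.87625
V̂(x̄_st) = Σ W_h² s_h²/n_h, with W_h = N_h/N and N = 1600:
  stratum 1: (860/1600)²·34.66²/91 = 3.81393
  stratum 2: (740/1600)²·21.43²/65 = 1.51131
V̂(x̄_st) = 5.32524
SE(x̄_st) = √5.32524 = 2.30765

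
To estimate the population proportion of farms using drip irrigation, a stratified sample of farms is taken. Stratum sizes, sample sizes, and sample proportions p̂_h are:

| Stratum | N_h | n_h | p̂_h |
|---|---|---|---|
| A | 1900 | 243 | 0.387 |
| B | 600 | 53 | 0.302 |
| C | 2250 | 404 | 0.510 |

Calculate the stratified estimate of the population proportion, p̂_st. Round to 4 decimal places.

p̂_st ≈ 0.4345

N = 4750; stratum weights W_h = N_h/N.
p̂_st = Σ W_h p̂_h = (1900·0.387 + 600·0.302 + 2250·0.510)/4750 = 0.43453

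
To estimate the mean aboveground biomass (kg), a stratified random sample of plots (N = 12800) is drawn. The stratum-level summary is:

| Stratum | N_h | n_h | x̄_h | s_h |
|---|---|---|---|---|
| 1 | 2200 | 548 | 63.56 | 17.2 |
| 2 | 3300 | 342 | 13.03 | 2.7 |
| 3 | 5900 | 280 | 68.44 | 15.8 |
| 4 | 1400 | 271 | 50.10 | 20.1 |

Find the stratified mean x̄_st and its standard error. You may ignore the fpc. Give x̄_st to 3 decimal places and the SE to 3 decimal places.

x̄_st = Σ W_h x̄_h = (2200·63.56 + 3300·13.03 + 5900·68.44 + 1400·50.10)/12800 = 51.30992
V̂(x̄_st) = Σ W_h² s_h²/n_h, with W_h = N_h/N and N = 12800:
  stratum 1: (2200/12800)²·17.2²/548 = 0.0159478
  stratum 2: (3300/12800)²·2.7²/342 = 0.0014168
  stratum 3: (5900/12800)²·15.8²/280 = 0.189426
  stratum 4: (1400/12800)²·20.1²/271 = 0.0178344
V̂(x̄_st) = 0.224625
SE(x̄_st) = √0.224625 = 0.473947

x̄_st ≈ 51.310, SE ≈ 0.474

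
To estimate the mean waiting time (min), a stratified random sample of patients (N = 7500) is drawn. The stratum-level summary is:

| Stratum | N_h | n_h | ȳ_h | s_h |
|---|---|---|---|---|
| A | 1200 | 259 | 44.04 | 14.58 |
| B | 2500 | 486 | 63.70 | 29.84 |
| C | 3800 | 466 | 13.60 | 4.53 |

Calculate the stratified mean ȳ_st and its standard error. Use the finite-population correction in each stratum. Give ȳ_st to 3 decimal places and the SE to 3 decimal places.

ȳ_st ≈ 35.170, SE ≈ 0.436

ȳ_st = Σ W_h ȳ_h = (1200·44.04 + 2500·63.70 + 3800·13.60)/7500 = 35.17040
V̂(ȳ_st) = Σ W_h² (1 − n_h/N_h) s_h²/n_h, with W_h = N_h/N and N = 7500:
  stratum A: (1200/7500)²·(1 − 259/1200)·14.58²/259 = 0.0164764
  stratum B: (2500/7500)²·(1 − 486/2500)·29.84²/486 = 0.163998
  stratum C: (3800/7500)²·(1 − 466/3800)·4.53²/466 = 0.0099183
V̂(ȳ_st) = 0.190393
SE(ȳ_st) = √0.190393 = 0.43634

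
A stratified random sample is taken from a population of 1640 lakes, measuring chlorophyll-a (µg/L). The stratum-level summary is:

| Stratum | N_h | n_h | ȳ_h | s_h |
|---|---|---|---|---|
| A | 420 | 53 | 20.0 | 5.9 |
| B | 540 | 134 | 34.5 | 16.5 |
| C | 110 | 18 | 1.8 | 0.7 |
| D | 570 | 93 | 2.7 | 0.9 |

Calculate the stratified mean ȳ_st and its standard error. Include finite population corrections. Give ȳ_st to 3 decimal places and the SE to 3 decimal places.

ȳ_st = Σ W_h ȳ_h = (420·20.0 + 540·34.5 + 110·1.8 + 570·2.7)/1640 = 17.54085
V̂(ȳ_st) = Σ W_h² (1 − n_h/N_h) s_h²/n_h, with W_h = N_h/N and N = 1640:
  stratum A: (420/1640)²·(1 − 53/420)·5.9²/53 = 0.0376405
  stratum B: (540/1640)²·(1 − 134/540)·16.5²/134 = 0.165613
  stratum C: (110/1640)²·(1 − 18/110)·0.7²/18 = 0.000102427
  stratum D: (570/1640)²·(1 − 93/570)·0.9²/93 = 0.000880456
V̂(ȳ_st) = 0.204237
SE(ȳ_st) = √0.204237 = 0.451926

ȳ_st ≈ 17.541, SE ≈ 0.452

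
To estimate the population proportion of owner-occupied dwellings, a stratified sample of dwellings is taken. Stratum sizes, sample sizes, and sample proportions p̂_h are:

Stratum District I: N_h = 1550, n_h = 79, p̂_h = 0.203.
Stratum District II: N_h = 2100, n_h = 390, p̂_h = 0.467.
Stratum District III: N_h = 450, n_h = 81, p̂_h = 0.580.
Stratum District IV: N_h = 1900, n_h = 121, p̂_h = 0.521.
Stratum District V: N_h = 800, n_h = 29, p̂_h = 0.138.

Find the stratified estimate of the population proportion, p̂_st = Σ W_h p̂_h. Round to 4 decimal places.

p̂_st ≈ 0.3907

N = 6800; stratum weights W_h = N_h/N.
p̂_st = Σ W_h p̂_h = (1550·0.203 + 2100·0.467 + 450·0.580 + 1900·0.521 + 800·0.138)/6800 = 0.39068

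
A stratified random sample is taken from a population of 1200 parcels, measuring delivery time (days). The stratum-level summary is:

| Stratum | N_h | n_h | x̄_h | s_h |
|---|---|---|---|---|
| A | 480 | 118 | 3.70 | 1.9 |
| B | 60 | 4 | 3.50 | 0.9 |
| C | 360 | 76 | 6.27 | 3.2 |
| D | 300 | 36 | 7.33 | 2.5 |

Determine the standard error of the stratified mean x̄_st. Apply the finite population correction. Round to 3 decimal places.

SE(x̄_st) ≈ 0.153

V̂(x̄_st) = Σ W_h² (1 − n_h/N_h) s_h²/n_h, with W_h = N_h/N and N = 1200:
  stratum A: (480/1200)²·(1 − 118/480)·1.9²/118 = 0.00369158
  stratum B: (60/1200)²·(1 − 4/60)·0.9²/4 = 0.0004725
  stratum C: (360/1200)²·(1 − 76/360)·3.2²/76 = 0.00956632
  stratum D: (300/1200)²·(1 − 36/300)·2.5²/36 = 0.00954861
V̂(x̄_st) = 0.023279
SE(x̄_st) = √0.023279 = 0.152575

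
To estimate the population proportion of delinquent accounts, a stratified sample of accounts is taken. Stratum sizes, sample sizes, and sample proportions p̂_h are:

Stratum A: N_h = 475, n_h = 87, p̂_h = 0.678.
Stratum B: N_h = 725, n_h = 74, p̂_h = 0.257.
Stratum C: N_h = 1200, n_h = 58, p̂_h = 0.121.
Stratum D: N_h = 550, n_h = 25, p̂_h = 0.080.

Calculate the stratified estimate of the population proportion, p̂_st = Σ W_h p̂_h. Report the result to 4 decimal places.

p̂_st ≈ 0.2365

N = 2950; stratum weights W_h = N_h/N.
p̂_st = Σ W_h p̂_h = (475·0.678 + 725·0.257 + 1200·0.121 + 550·0.080)/2950 = 0.23647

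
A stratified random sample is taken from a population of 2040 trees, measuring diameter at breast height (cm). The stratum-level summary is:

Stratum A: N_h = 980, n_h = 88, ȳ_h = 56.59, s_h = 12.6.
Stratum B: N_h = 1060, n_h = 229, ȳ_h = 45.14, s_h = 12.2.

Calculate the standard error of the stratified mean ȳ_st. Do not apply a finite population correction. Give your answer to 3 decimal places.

V̂(ȳ_st) = Σ W_h² s_h²/n_h, with W_h = N_h/N and N = 2040:
  stratum A: (980/2040)²·12.6²/88 = 0.416342
  stratum B: (1060/2040)²·12.2²/229 = 0.175483
V̂(ȳ_st) = 0.591825
SE(ȳ_st) = √0.591825 = 0.769302

SE(ȳ_st) ≈ 0.769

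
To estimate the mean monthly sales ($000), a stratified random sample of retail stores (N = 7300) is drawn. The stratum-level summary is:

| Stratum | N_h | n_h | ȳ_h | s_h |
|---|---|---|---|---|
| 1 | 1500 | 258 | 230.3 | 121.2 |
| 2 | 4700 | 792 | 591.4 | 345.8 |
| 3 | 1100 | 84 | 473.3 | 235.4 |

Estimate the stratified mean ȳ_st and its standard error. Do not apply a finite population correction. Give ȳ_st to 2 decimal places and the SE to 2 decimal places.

ȳ_st ≈ 499.41, SE ≈ 8.94

ȳ_st = Σ W_h ȳ_h = (1500·230.3 + 4700·591.4 + 1100·473.3)/7300 = 499.40548
V̂(ȳ_st) = Σ W_h² s_h²/n_h, with W_h = N_h/N and N = 7300:
  stratum 1: (1500/7300)²·121.2²/258 = 2.40393
  stratum 2: (4700/7300)²·345.8²/792 = 62.5857
  stratum 3: (1100/7300)²·235.4²/84 = 14.9787
V̂(ȳ_st) = 79.9683
SE(ȳ_st) = √79.9683 = 8.9425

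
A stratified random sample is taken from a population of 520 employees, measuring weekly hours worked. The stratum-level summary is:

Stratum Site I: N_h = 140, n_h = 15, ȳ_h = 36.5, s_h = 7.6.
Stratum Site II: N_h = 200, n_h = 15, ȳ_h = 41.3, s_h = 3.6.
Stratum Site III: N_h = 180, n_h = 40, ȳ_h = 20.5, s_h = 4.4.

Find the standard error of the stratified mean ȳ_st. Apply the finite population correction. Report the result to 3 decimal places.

SE(ȳ_st) ≈ 0.642

V̂(ȳ_st) = Σ W_h² (1 − n_h/N_h) s_h²/n_h, with W_h = N_h/N and N = 520:
  stratum Site I: (140/520)²·(1 − 15/140)·7.6²/15 = 0.249211
  stratum Site II: (200/520)²·(1 − 15/200)·3.6²/15 = 0.118225
  stratum Site III: (180/520)²·(1 − 40/180)·4.4²/40 = 0.0451065
V̂(ȳ_st) = 0.412542
SE(ȳ_st) = √0.412542 = 0.642295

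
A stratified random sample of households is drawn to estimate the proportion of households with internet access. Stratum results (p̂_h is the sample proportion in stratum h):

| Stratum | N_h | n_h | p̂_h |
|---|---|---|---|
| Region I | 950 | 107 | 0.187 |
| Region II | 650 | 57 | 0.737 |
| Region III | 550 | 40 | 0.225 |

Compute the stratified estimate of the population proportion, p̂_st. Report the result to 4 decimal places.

p̂_st ≈ 0.3630

N = 2150; stratum weights W_h = N_h/N.
p̂_st = Σ W_h p̂_h = (950·0.187 + 650·0.737 + 550·0.225)/2150 = 0.36300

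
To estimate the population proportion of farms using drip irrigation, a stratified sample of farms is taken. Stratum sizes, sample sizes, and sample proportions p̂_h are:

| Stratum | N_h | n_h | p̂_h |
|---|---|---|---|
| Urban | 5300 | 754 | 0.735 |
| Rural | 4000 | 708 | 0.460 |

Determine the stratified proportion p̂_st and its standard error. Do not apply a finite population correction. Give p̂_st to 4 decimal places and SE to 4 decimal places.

N = 9300; stratum weights W_h = N_h/N.
p̂_st = Σ W_h p̂_h = (5300·0.735 + 4000·0.460)/9300 = 0.61672
V̂(p̂_st) = Σ W_h² p̂_h(1−p̂_h)/(n_h−1):
  stratum Urban: (5300/9300)²·0.735·0.265/753 = 8.40087e-05
  stratum Rural: (4000/9300)²·0.460·0.540/707 = 6.49959e-05
V̂(p̂_st) = 0.000149005; SE = √V̂ = 0.0122067

p̂_st ≈ 0.6167, SE ≈ 0.0122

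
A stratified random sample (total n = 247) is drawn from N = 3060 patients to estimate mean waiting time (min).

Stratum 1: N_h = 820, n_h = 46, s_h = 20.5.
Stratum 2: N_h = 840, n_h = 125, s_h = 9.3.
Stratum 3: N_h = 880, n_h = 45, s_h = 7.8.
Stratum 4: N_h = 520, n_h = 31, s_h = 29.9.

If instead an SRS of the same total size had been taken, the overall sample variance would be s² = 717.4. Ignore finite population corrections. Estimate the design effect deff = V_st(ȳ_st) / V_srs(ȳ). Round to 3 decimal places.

deff ≈ 0.569

V̂(ȳ_st) = Σ W_h² s_h²/n_h, with W_h = N_h/N and N = 3060:
  stratum 1: (820/3060)²·20.5²/46 = 0.656047
  stratum 2: (840/3060)²·9.3²/125 = 0.0521401
  stratum 3: (880/3060)²·7.8²/45 = 0.111815
  stratum 4: (520/3060)²·29.9²/31 = 0.832807
V_st = 1.65281
V_srs = s²/n = 717.4/247 = 2.90445
deff = V_st / V_srs = 1.65281/2.90445 = 0.5691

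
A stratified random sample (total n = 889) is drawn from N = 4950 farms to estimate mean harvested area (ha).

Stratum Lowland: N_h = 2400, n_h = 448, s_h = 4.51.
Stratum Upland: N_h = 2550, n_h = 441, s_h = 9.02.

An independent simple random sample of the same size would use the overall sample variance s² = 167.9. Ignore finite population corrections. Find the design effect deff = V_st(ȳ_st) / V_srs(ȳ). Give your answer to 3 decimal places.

deff ≈ 0.316

V̂(ȳ_st) = Σ W_h² s_h²/n_h, with W_h = N_h/N and N = 4950:
  stratum Lowland: (2400/4950)²·4.51²/448 = 0.010673
  stratum Upland: (2550/4950)²·9.02²/441 = 0.0489603
V_st = 0.0596334
V_srs = s²/n = 167.9/889 = 0.188864
deff = V_st / V_srs = 0.0596334/0.188864 = 0.3157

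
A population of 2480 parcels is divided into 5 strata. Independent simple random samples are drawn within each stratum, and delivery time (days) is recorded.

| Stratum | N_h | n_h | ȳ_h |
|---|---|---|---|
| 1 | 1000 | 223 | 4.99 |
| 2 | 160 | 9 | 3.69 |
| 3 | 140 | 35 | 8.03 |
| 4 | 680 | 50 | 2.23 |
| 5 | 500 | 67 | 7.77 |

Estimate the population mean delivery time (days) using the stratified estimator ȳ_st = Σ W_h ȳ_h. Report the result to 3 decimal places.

N = Σ N_h = 2480. Stratum weights W_h = N_h/N.
ȳ_st = (1000·4.99 + 160·3.69 + 140·8.03 + 680·2.23 + 500·7.77) / 2480 = 4.88145

ȳ_st ≈ 4.881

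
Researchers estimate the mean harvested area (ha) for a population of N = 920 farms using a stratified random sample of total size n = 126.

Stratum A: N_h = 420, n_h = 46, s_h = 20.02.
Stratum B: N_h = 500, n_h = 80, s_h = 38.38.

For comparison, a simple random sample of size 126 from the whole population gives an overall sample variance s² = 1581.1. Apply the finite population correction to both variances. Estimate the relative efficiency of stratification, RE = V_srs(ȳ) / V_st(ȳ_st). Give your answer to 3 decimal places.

V̂(ȳ_st) = Σ W_h² (1 − n_h/N_h) s_h²/n_h, with W_h = N_h/N and N = 920:
  stratum A: (420/920)²·(1 − 46/420)·20.02²/46 = 1.61702
  stratum B: (500/920)²·(1 − 80/500)·38.38²/80 = 4.56839
V_st = 6.18542
V_srs = (1 − 126/920)·1581.1/126 = 10.8298
Relative efficiency = V_srs / V_st = 10.8298/6.18542 = 1.7509

RE ≈ 1.751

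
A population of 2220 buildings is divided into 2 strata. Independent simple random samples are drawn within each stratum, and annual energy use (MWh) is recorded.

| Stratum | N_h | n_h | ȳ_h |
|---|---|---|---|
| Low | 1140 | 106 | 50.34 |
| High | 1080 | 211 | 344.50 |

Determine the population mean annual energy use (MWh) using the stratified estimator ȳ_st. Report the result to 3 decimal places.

N = Σ N_h = 2220. Stratum weights W_h = N_h/N.
ȳ_st = (1140·50.34 + 1080·344.50) / 2220 = 193.44486

ȳ_st ≈ 193.445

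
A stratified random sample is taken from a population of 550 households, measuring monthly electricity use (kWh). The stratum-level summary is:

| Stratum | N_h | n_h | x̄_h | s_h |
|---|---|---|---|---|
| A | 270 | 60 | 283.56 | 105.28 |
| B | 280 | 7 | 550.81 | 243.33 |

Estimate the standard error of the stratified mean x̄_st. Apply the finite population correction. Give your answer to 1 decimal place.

SE(x̄_st) ≈ 46.6

V̂(x̄_st) = Σ W_h² (1 − n_h/N_h) s_h²/n_h, with W_h = N_h/N and N = 550:
  stratum A: (270/550)²·(1 − 60/270)·105.28²/60 = 34.6257
  stratum B: (280/550)²·(1 − 7/280)·243.33²/7 = 2137.41
V̂(x̄_st) = 2172.04
SE(x̄_st) = √2172.04 = 46.6051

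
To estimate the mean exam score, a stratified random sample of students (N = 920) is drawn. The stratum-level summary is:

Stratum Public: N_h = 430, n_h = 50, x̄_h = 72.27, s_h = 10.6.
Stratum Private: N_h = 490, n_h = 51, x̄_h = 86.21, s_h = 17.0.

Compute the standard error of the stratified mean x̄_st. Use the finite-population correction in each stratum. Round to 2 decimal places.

SE(x̄_st) ≈ 1.37

V̂(x̄_st) = Σ W_h² (1 − n_h/N_h) s_h²/n_h, with W_h = N_h/N and N = 920:
  stratum Public: (430/920)²·(1 − 50/430)·10.6²/50 = 0.433829
  stratum Private: (490/920)²·(1 − 51/490)·17.0²/51 = 1.44017
V̂(x̄_st) = 1.87399
SE(x̄_st) = √1.87399 = 1.36894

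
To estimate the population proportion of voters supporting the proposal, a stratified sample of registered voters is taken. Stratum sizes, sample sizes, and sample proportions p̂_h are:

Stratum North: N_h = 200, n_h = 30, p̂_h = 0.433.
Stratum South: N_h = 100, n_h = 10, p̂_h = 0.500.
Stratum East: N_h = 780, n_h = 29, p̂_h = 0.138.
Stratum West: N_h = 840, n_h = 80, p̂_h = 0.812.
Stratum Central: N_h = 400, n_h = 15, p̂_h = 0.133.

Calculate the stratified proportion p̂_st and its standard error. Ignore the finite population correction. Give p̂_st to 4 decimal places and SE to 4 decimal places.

N = 2320; stratum weights W_h = N_h/N.
p̂_st = Σ W_h p̂_h = (200·0.433 + 100·0.500 + 780·0.138 + 840·0.812 + 400·0.133)/2320 = 0.42221
V̂(p̂_st) = Σ W_h² p̂_h(1−p̂_h)/(n_h−1):
  stratum North: (200/2320)²·0.433·0.567/29 = 6.29154e-05
  stratum South: (100/2320)²·0.500·0.500/9 = 5.16085e-05
  stratum East: (780/2320)²·0.138·0.862/28 = 0.000480221
  stratum West: (840/2320)²·0.812·0.188/79 = 0.00025332
  stratum Central: (400/2320)²·0.133·0.867/14 = 0.000244842
V̂(p̂_st) = 0.00109291; SE = √V̂ = 0.0330592

p̂_st ≈ 0.4222, SE ≈ 0.0331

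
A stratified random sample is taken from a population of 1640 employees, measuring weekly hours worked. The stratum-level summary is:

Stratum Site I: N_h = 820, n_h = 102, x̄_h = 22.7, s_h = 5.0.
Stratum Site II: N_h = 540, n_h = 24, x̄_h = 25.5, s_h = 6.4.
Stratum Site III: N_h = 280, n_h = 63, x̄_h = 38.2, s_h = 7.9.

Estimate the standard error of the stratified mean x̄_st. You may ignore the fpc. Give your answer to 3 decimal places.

V̂(x̄_st) = Σ W_h² s_h²/n_h, with W_h = N_h/N and N = 1640:
  stratum Site I: (820/1640)²·5.0²/102 = 0.0612745
  stratum Site II: (540/1640)²·6.4²/24 = 0.185033
  stratum Site III: (280/1640)²·7.9²/63 = 0.0288763
V̂(x̄_st) = 0.275184
SE(x̄_st) = √0.275184 = 0.524579

SE(x̄_st) ≈ 0.525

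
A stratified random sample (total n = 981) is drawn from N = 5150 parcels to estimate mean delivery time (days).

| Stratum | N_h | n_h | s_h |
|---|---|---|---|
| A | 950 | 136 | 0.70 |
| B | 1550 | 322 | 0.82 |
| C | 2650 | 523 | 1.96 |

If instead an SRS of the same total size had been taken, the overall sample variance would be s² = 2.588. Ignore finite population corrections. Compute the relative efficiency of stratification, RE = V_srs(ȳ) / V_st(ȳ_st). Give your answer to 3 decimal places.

V̂(ȳ_st) = Σ W_h² s_h²/n_h, with W_h = N_h/N and N = 5150:
  stratum A: (950/5150)²·0.70²/136 = 0.0001226
  stratum B: (1550/5150)²·0.82²/322 = 0.000189156
  stratum C: (2650/5150)²·1.96²/523 = 0.00194486
V_st = 0.00225661
V_srs = s²/n = 2.588/981 = 0.00263812
Relative efficiency = V_srs / V_st = 0.00263812/0.00225661 = 1.1691

RE ≈ 1.169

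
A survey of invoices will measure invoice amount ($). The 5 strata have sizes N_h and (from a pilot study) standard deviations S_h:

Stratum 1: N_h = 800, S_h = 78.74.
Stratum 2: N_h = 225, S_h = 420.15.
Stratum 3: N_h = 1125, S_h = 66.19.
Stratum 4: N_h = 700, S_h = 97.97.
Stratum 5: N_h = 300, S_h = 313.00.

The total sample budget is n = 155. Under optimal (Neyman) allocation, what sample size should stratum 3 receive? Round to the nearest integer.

Neyman allocation: n_h = n · N_h S_h / Σ N_i S_i, with n = 155.
  stratum 1: N_h·S_h = 800·78.74 = 62992.00
  stratum 2: N_h·S_h = 225·420.15 = 94533.75
  stratum 3: N_h·S_h = 1125·66.19 = 74463.75
  stratum 4: N_h·S_h = 700·97.97 = 68579.00
  stratum 5: N_h·S_h = 300·313.00 = 93900.00
Σ N_h S_h = 394468.50
n for stratum 3 = 155·74463.75/394468.50 = 29.259 → 29

29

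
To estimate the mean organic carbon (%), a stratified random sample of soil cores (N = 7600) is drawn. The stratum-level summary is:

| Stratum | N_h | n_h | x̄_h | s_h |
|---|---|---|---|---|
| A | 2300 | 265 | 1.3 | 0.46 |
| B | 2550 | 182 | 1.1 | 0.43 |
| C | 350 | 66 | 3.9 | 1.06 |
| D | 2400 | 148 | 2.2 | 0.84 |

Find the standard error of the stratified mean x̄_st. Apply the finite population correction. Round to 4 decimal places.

SE(x̄_st) ≈ 0.0254

V̂(x̄_st) = Σ W_h² (1 − n_h/N_h) s_h²/n_h, with W_h = N_h/N and N = 7600:
  stratum A: (2300/7600)²·(1 − 265/2300)·0.46²/265 = 6.47046e-05
  stratum B: (2550/7600)²·(1 − 182/2550)·0.43²/182 = 0.000106209
  stratum C: (350/7600)²·(1 − 66/350)·1.06²/66 = 2.92973e-05
  stratum D: (2400/7600)²·(1 − 148/2400)·0.84²/148 = 0.000446118
V̂(x̄_st) = 0.000646328
SE(x̄_st) = √0.000646328 = 0.025423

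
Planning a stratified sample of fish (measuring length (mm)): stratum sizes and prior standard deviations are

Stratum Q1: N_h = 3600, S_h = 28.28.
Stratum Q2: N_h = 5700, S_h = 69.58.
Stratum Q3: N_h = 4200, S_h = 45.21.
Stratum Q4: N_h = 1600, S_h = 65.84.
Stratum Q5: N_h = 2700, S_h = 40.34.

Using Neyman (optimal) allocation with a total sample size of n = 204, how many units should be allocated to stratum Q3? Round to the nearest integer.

43

Neyman allocation: n_h = n · N_h S_h / Σ N_i S_i, with n = 204.
  stratum Q1: N_h·S_h = 3600·28.28 = 101808.00
  stratum Q2: N_h·S_h = 5700·69.58 = 396606.00
  stratum Q3: N_h·S_h = 4200·45.21 = 189882.00
  stratum Q4: N_h·S_h = 1600·65.84 = 105344.00
  stratum Q5: N_h·S_h = 2700·40.34 = 108918.00
Σ N_h S_h = 902558.00
n for stratum Q3 = 204·189882.00/902558.00 = 42.918 → 43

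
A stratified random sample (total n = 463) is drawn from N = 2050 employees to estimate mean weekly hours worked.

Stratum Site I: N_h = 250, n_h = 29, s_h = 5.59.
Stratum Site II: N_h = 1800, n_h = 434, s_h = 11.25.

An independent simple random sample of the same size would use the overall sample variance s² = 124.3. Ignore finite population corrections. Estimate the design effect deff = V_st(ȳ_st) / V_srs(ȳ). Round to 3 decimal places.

deff ≈ 0.897

V̂(ȳ_st) = Σ W_h² s_h²/n_h, with W_h = N_h/N and N = 2050:
  stratum Site I: (250/2050)²·5.59²/29 = 0.016025
  stratum Site II: (1800/2050)²·11.25²/434 = 0.224829
V_st = 0.240854
V_srs = s²/n = 124.3/463 = 0.268467
deff = V_st / V_srs = 0.240854/0.268467 = 0.8971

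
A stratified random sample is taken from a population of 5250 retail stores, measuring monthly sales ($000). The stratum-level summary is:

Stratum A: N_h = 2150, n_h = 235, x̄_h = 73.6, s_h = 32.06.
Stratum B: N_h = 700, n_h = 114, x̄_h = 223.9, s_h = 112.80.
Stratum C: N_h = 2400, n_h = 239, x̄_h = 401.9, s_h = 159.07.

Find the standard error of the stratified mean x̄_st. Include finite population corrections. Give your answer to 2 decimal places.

SE(x̄_st) ≈ 4.72

V̂(x̄_st) = Σ W_h² (1 − n_h/N_h) s_h²/n_h, with W_h = N_h/N and N = 5250:
  stratum A: (2150/5250)²·(1 − 235/2150)·32.06²/235 = 0.653353
  stratum B: (700/5250)²·(1 − 114/700)·112.80²/114 = 1.66108
  stratum C: (2400/5250)²·(1 − 239/2400)·159.07²/239 = 19.9217
V̂(x̄_st) = 22.2361
SE(x̄_st) = √22.2361 = 4.71552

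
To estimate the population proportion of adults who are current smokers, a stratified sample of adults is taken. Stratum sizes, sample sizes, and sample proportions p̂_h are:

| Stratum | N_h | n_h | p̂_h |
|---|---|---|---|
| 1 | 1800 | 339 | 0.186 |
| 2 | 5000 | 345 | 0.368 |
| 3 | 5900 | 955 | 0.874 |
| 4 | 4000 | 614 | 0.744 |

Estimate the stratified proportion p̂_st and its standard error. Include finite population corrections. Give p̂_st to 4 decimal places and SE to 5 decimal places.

N = 16700; stratum weights W_h = N_h/N.
p̂_st = Σ W_h p̂_h = (1800·0.186 + 5000·0.368 + 5900·0.874 + 4000·0.744)/16700 = 0.61721
V̂(p̂_st) = Σ W_h² (1 − n_h/N_h) p̂_h(1−p̂_h)/(n_h−1):
  stratum 1: (1800/16700)²·(1 − 339/1800)·0.186·0.814/338 = 4.22387e-06
  stratum 2: (5000/16700)²·(1 − 345/5000)·0.368·0.632/344 = 5.64239e-05
  stratum 3: (5900/16700)²·(1 − 955/5900)·0.874·0.126/954 = 1.20759e-05
  stratum 4: (4000/16700)²·(1 − 614/4000)·0.744·0.256/613 = 1.50892e-05
V̂(p̂_st) = 8.78129e-05; SE = √V̂ = 0.00937085

p̂_st ≈ 0.6172, SE ≈ 0.00937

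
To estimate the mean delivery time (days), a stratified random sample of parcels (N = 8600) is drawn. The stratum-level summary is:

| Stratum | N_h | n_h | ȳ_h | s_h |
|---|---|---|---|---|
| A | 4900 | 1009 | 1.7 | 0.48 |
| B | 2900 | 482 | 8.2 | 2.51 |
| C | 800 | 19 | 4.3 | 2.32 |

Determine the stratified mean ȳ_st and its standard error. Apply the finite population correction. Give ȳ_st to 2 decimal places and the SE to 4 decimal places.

ȳ_st ≈ 4.13, SE ≈ 0.0608

ȳ_st = Σ W_h ȳ_h = (4900·1.7 + 2900·8.2 + 800·4.3)/8600 = 4.13372
V̂(ȳ_st) = Σ W_h² (1 − n_h/N_h) s_h²/n_h, with W_h = N_h/N and N = 8600:
  stratum A: (4900/8600)²·(1 − 1009/4900)·0.48²/1009 = 5.88643e-05
  stratum B: (2900/8600)²·(1 − 482/2900)·2.51²/482 = 0.00123925
  stratum C: (800/8600)²·(1 − 19/800)·2.32²/19 = 0.00239313
V̂(ȳ_st) = 0.00369124
SE(ȳ_st) = √0.00369124 = 0.0607556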